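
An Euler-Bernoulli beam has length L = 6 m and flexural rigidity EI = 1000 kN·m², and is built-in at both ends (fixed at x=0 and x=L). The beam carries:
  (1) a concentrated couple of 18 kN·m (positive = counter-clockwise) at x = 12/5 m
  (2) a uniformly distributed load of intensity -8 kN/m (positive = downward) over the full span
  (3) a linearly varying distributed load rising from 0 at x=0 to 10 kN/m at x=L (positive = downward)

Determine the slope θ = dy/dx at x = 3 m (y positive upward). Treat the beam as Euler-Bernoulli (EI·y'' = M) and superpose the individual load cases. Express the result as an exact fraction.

θ(3) = 207/200000 rad

Load 1 — applied couple M₀=18 kN·m at a=12/5 m (b=L-a=18/5):
  θ_1 = (R_Ax²/2 - M_Ax - M₀(x-a))/EI  [x>a] with R_A=108/25, M_A=54/25 = ((108/25)·3²/2 - (54/25)·3 - 18·(3-(12/5)))/1000 = 27/12500 rad
Load 2 — uniform load w=-8 kN/m over full span:
  θ_2 = -wx(L-x)(L-2x)/(12EI) = -(-8)·3·(6-3)·(6-2·3)/(12·1000) = 0 rad
Load 3 — triangular load w₀=10 kN/m (0→w₀ over full span):
  θ_3 = -w₀(2x(L-x)(L-2x)(x+2L)+x²(L-x)²)/(120LEI) = -10·(2·3·(6-3)·(6-2·3)·(3+2·6)+3²·(6-3)²)/(120·6·1000) = -9/8000 rad
Superposition: θ = Σ θ_i = 207/200000 rad ≈ 0.001035 rad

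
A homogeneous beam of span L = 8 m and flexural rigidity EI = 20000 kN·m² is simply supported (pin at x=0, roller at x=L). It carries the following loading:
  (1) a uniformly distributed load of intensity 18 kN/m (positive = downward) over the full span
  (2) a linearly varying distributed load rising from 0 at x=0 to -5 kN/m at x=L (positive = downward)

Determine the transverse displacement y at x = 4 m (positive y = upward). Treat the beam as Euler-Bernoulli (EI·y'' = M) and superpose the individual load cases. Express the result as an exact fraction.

Load 1 — uniform load w=18 kN/m over full span:
  y_1 = -wx(L³-2Lx²+x³)/(24EI) = -18·4·(8³-2·8·4²+4³)/(24·20000) = -6/125 m
Load 2 — triangular load w₀=-5 kN/m (0→w₀ over full span):
  y_2 = -w₀x(7L⁴-10L²x²+3x⁴)/(360LEI) = -(-5)·4·(7·8⁴-10·8²·4²+3·4⁴)/(360·8·20000) = 1/150 m
Superposition: y = Σ y_i = -31/750 m ≈ -0.041333 m

y(4) = -31/750 m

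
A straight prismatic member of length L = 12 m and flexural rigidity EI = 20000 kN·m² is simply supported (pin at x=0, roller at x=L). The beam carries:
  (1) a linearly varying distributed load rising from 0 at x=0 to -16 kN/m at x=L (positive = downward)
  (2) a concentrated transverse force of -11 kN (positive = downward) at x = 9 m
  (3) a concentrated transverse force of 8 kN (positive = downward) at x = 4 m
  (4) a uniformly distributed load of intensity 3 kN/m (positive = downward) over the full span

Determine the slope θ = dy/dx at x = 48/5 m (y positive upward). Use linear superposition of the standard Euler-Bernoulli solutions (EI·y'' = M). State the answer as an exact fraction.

Load 1 — triangular load w₀=-16 kN/m (0→w₀ over full span):
  θ_1 = -w₀(7L⁴-30L²x²+15x⁴)/(360LEI) = -(-16)·(7·12⁴-30·12²·(48/5)²+15·(48/5)⁴)/(360·12·20000) = -9084/390625 rad
Load 2 — point force P=-11 kN at a=9 m (b=L-a=3):
  θ_2 = -Pa(2L²-6Lx+3x²+a²)/(6LEI)  [x>a] = -(-11)·9·(2·12²-6·12·(48/5)+3·(48/5)²+9²)/(6·12·20000) = -12573/4000000 rad
Load 3 — point force P=8 kN at a=4 m (b=L-a=8):
  θ_3 = -Pa(2L²-6Lx+3x²+a²)/(6LEI)  [x>a] = -8·4·(2·12²-6·12·(48/5)+3·(48/5)²+4²)/(6·12·20000) = 346/140625 rad
Load 4 — uniform load w=3 kN/m over full span:
  θ_4 = -w(L³-6Lx²+4x³)/(24EI) = -3·(12³-6·12·(48/5)²+4·(48/5)³)/(24·20000) = 2673/312500 rad
Superposition: θ = Σ θ_i = -13845821/900000000 rad ≈ -0.015384 rad

θ(48/5) = -13845821/900000000 rad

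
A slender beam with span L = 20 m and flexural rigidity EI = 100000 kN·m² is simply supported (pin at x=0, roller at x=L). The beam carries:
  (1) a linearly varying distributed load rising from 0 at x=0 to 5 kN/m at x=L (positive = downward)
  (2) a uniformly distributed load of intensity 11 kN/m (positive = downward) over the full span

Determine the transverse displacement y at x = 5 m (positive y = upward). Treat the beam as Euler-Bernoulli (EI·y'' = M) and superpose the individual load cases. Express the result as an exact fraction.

Load 1 — triangular load w₀=5 kN/m (0→w₀ over full span):
  y_1 = -w₀x(7L⁴-10L²x²+3x⁴)/(360LEI) = -5·5·(7·20⁴-10·20²·5²+3·5⁴)/(360·20·100000) = -109/3072 m
Load 2 — uniform load w=11 kN/m over full span:
  y_2 = -wx(L³-2Lx²+x³)/(24EI) = -11·5·(20³-2·20·5²+5³)/(24·100000) = -209/1280 m
Superposition: y = Σ y_i = -3053/15360 m ≈ -0.198763 m

y(5) = -3053/15360 m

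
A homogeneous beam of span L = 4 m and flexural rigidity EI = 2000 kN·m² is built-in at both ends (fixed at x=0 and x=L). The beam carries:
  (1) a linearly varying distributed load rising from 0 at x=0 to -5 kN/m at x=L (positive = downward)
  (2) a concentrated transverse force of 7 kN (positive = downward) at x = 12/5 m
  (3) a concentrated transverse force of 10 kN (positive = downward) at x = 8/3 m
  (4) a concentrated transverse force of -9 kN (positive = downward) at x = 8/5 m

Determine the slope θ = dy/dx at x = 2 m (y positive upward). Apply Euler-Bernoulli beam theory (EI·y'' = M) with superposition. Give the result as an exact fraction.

θ(2) = -10787/13500000 rad

Load 1 — triangular load w₀=-5 kN/m (0→w₀ over full span):
  θ_1 = -w₀(2x(L-x)(L-2x)(x+2L)+x²(L-x)²)/(120LEI) = -(-5)·(2·2·(4-2)·(4-2·2)·(2+2·4)+2²·(4-2)²)/(120·4·2000) = 1/12000 rad
Load 2 — point force P=7 kN at a=12/5 m (b=L-a=8/5):
  θ_2 = -Pb²x(2aL-(3a+b)x)/(2L³EI)  [x≤a] = -7·(8/5)²·2·(2·(12/5)·4-(3·(12/5)+(8/5))·2)/(2·4³·2000) = -7/31250 rad
Load 3 — point force P=10 kN at a=8/3 m (b=L-a=4/3):
  θ_3 = -Pb²x(2aL-(3a+b)x)/(2L³EI)  [x≤a] = -10·(4/3)²·2·(2·(8/3)·4-(3·(8/3)+(4/3))·2)/(2·4³·2000) = -1/2700 rad
Load 4 — point force P=-9 kN at a=8/5 m (b=L-a=12/5):
  θ_4 = Pa²(L-x)(2bL-(3b+a)(L-x))/(2L³EI)  [x>a] = (-9)·(8/5)²·(4-2)·(2·(12/5)·4-(3·(12/5)+(8/5))·(4-2))/(2·4³·2000) = -9/31250 rad
Superposition: θ = Σ θ_i = -10787/13500000 rad ≈ -0.000799 rad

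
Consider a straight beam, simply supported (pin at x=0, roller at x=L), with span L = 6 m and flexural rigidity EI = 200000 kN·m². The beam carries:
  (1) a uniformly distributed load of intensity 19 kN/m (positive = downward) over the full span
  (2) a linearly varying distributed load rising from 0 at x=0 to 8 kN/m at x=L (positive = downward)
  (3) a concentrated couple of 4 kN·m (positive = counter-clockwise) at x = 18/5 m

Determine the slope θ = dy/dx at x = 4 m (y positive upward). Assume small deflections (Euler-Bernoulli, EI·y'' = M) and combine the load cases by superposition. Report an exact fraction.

θ(4) = 22537/45000000 rad

Load 1 — uniform load w=19 kN/m over full span:
  θ_1 = -w(L³-6Lx²+4x³)/(24EI) = -19·(6³-6·6·4²+4·4³)/(24·200000) = 247/600000 rad
Load 2 — triangular load w₀=8 kN/m (0→w₀ over full span):
  θ_2 = -w₀(7L⁴-30L²x²+15x⁴)/(360LEI) = -8·(7·6⁴-30·6²·4²+15·4⁴)/(360·6·200000) = 91/1125000 rad
Load 3 — applied couple M₀=4 kN·m at a=18/5 m (b=L-a=12/5):
  θ_3 = (M₀x²/(2L)-M₀(x-a)+C₁)/EI  [x>a] with C₁=M₀(3b²-L²)/(6L)=-52/25 = (4·4²/(2·6)-4·(4-(18/5))+(-52/25))/200000 = 31/3750000 rad
Superposition: θ = Σ θ_i = 22537/45000000 rad ≈ 0.000501 rad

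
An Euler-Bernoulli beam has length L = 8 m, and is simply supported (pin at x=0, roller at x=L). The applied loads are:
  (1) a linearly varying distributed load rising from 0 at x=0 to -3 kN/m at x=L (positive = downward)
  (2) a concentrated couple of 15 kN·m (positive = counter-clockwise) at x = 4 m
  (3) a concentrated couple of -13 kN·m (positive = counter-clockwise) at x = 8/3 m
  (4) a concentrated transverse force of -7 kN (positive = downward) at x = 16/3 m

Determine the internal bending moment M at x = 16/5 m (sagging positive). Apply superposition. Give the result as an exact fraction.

M(16/5) = -1657/375 kN·m

Load 1 — triangular load w₀=-3 kN/m (0→w₀ over full span):
  M_1 = w₀Lx/6 - w₀x³/(6L) = (-3)·8·(16/5)/6 - (-3)·(16/5)³/(6·8) = -1344/125 kN·m
Load 2 — applied couple M₀=15 kN·m at a=4 m (b=L-a=4):
  M_2 = M₀x/L  [x≤a] = 15·(16/5)/8 = 6 kN·m
Load 3 — applied couple M₀=-13 kN·m at a=8/3 m (b=L-a=16/3):
  M_3 = M₀x/L - M₀  [x>a] = (-13)·(16/5)/8 - (-13) = 39/5 kN·m
Load 4 — point force P=-7 kN at a=16/3 m (b=L-a=8/3):
  M_4 = Pbx/L  [x≤a] = (-7)·(8/3)·(16/5)/8 = -112/15 kN·m
Superposition: M = Σ M_i = -1657/375 kN·m ≈ -4.418667 kN·m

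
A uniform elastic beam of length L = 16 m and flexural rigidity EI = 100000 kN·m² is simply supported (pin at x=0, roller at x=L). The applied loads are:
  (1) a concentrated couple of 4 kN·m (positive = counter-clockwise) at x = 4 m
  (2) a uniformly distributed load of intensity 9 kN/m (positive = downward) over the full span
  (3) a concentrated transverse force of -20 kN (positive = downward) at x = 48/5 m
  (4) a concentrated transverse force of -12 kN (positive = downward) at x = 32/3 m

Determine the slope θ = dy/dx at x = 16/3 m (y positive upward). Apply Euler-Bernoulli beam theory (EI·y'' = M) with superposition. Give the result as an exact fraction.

θ(16/3) = -157357/33750000 rad

Load 1 — applied couple M₀=4 kN·m at a=4 m (b=L-a=12):
  θ_1 = (M₀x²/(2L)-M₀(x-a)+C₁)/EI  [x>a] with C₁=M₀(3b²-L²)/(6L)=22/3 = (4·(16/3)²/(2·16)-4·((16/3)-4)+(22/3))/100000 = 1/18000 rad
Load 2 — uniform load w=9 kN/m over full span:
  θ_2 = -w(L³-6Lx²+4x³)/(24EI) = -9·(16³-6·16·(16/3)²+4·(16/3)³)/(24·100000) = -208/28125 rad
Load 3 — point force P=-20 kN at a=48/5 m (b=L-a=32/5):
  θ_3 = -Pb(L²-b²-3x²)/(6LEI)  [x≤a] = -(-20)·(32/5)·(16²-(32/5)²-3·(16/3)²)/(6·16·100000) = 1216/703125 rad
Load 4 — point force P=-12 kN at a=32/3 m (b=L-a=16/3):
  θ_4 = -Pb(L²-b²-3x²)/(6LEI)  [x≤a] = -(-12)·(16/3)·(16²-(16/3)²-3·(16/3)²)/(6·16·100000) = 16/16875 rad
Superposition: θ = Σ θ_i = -157357/33750000 rad ≈ -0.004662 rad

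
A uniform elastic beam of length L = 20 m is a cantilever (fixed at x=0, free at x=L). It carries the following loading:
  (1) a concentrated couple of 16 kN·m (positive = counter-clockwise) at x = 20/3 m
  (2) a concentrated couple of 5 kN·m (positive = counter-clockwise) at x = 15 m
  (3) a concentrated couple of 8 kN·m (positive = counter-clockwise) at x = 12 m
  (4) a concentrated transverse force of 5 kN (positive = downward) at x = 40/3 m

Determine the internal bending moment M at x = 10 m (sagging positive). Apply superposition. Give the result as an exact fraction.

Load 1 — applied couple M₀=16 kN·m at a=20/3 m (b=L-a=40/3):
  M_1 = 0  [x>a] = 0 kN·m
Load 2 — applied couple M₀=5 kN·m at a=15 m (b=L-a=5):
  M_2 = M₀  [x≤a] = 5 = 5 kN·m
Load 3 — applied couple M₀=8 kN·m at a=12 m (b=L-a=8):
  M_3 = M₀  [x≤a] = 8 = 8 kN·m
Load 4 — point force P=5 kN at a=40/3 m (b=L-a=20/3):
  M_4 = -P(a-x)  [x≤a] = -5·((40/3)-10) = -50/3 kN·m
Superposition: M = Σ M_i = -11/3 kN·m ≈ -3.666667 kN·m

M(10) = -11/3 kN·m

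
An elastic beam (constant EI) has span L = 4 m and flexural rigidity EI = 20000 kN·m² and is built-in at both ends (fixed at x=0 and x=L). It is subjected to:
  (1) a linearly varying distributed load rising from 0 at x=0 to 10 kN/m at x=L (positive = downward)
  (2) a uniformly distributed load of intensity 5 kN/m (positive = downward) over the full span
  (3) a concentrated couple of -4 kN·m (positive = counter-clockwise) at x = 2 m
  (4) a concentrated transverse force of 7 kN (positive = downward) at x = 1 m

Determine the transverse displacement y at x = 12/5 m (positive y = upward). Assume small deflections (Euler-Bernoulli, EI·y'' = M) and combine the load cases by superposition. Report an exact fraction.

Load 1 — triangular load w₀=10 kN/m (0→w₀ over full span):
  y_1 = -w₀x²(L-x)²(x+2L)/(120LEI) = -10·(12/5)²·(4-(12/5))²·((12/5)+2·4)/(120·4·20000) = -312/1953125 m
Load 2 — uniform load w=5 kN/m over full span:
  y_2 = -wx²(L-x)²/(24EI) = -5·(12/5)²·(4-(12/5))²/(24·20000) = -12/78125 m
Load 3 — applied couple M₀=-4 kN·m at a=2 m (b=L-a=2):
  y_3 = (R_Ax³/6 - M_Ax²/2 - M₀(x-a)²/2)/EI  [x>a] with R_A=-3/2, M_A=-1 = ((-3/2)·(12/5)³/6 - (-1)·(12/5)²/2 - (-4)·((12/5)-2)²/2)/20000 = -1/78125 m
Load 4 — point force P=7 kN at a=1 m (b=L-a=3):
  y_4 = -Pa²(L-x)²(3bL-(3b+a)(L-x))/(6L³EI)  [x>a] = -7·1²·(4-(12/5))²·(3·3·4-(3·3+1)·(4-(12/5)))/(6·4³·20000) = -7/150000 m
Superposition: y = Σ y_i = -34951/93750000 m ≈ -0.000373 m

y(12/5) = -34951/93750000 m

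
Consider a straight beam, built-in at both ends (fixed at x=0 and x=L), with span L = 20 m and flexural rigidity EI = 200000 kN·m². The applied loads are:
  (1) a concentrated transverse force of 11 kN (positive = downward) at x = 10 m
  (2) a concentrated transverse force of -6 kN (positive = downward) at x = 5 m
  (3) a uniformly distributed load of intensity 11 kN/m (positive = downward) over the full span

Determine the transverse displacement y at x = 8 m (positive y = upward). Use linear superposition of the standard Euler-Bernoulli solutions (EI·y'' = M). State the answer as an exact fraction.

Load 1 — point force P=11 kN at a=10 m (b=L-a=10):
  y_1 = -Pb²x²(3aL-(3a+b)x)/(6L³EI)  [x≤a] = -11·10²·8²·(3·10·20-(3·10+10)·8)/(6·20³·200000) = -77/37500 m
Load 2 — point force P=-6 kN at a=5 m (b=L-a=15):
  y_2 = -Pa²(L-x)²(3bL-(3b+a)(L-x))/(6L³EI)  [x>a] = -(-6)·5²·(20-8)²·(3·15·20-(3·15+5)·(20-8))/(6·20³·200000) = 27/40000 m
Load 3 — uniform load w=11 kN/m over full span:
  y_3 = -wx²(L-x)²/(24EI) = -11·8²·(20-8)²/(24·200000) = -66/3125 m
Superposition: y = Σ y_i = -13499/600000 m ≈ -0.022498 m

y(8) = -13499/600000 m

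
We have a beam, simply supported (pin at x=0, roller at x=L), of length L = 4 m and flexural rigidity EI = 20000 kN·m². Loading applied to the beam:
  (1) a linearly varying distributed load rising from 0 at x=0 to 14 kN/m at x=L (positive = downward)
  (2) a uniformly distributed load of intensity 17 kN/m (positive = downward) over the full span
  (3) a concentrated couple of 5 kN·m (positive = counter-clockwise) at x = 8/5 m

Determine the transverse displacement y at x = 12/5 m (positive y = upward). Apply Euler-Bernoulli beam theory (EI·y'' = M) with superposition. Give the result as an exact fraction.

Load 1 — triangular load w₀=14 kN/m (0→w₀ over full span):
  y_1 = -w₀x(7L⁴-10L²x²+3x⁴)/(360LEI) = -14·(12/5)·(7·4⁴-10·4²·(12/5)²+3·(12/5)⁴)/(360·4·20000) = -33152/29296875 m
Load 2 — uniform load w=17 kN/m over full span:
  y_2 = -wx(L³-2Lx²+x³)/(24EI) = -17·(12/5)·(4³-2·4·(12/5)²+(12/5)³)/(24·20000) = -1054/390625 m
Load 3 — applied couple M₀=5 kN·m at a=8/5 m (b=L-a=12/5):
  y_3 = (M₀x³/(6L)-M₀(x-a)²/2+C₁x)/EI  [x>a] with C₁=M₀(3b²-L²)/(6L)=4/15 = (5·(12/5)³/(6·4)-5·((12/5)-(8/5))²/2+(4/15)·(12/5))/20000 = 3/31250 m
Superposition: y = Σ y_i = -218779/58593750 m ≈ -0.003734 m

y(12/5) = -218779/58593750 m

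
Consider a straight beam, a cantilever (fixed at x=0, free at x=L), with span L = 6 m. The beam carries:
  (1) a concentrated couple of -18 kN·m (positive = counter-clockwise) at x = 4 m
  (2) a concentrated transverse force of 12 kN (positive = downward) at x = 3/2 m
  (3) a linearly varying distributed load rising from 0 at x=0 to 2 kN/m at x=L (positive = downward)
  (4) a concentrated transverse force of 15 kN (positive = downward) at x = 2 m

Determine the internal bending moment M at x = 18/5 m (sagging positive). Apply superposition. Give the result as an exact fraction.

Load 1 — applied couple M₀=-18 kN·m at a=4 m (b=L-a=2):
  M_1 = M₀  [x≤a] = (-18) = -18 kN·m
Load 2 — point force P=12 kN at a=3/2 m (b=L-a=9/2):
  M_2 = 0  [x>a] = 0 kN·m
Load 3 — triangular load w₀=2 kN/m (0→w₀ over full span):
  M_3 = w₀Lx/2 - w₀L²/3 - w₀x³/(6L) = 2·6·(18/5)/2 - 2·6²/3 - 2·(18/5)³/(6·6) = -624/125 kN·m
Load 4 — point force P=15 kN at a=2 m (b=L-a=4):
  M_4 = 0  [x>a] = 0 kN·m
Superposition: M = Σ M_i = -2874/125 kN·m ≈ -22.992000 kN·m

M(18/5) = -2874/125 kN·m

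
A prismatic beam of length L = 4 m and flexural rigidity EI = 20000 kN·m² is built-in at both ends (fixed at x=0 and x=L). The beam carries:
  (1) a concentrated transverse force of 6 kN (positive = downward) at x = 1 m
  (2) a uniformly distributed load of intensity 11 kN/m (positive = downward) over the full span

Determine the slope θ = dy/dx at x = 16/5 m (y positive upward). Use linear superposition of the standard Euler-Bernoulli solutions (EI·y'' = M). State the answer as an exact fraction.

Load 1 — point force P=6 kN at a=1 m (b=L-a=3):
  θ_1 = Pa²(L-x)(2bL-(3b+a)(L-x))/(2L³EI)  [x>a] = 6·1²·(4-(16/5))·(2·3·4-(3·3+1)·(4-(16/5)))/(2·4³·20000) = 3/100000 rad
Load 2 — uniform load w=11 kN/m over full span:
  θ_2 = -wx(L-x)(L-2x)/(12EI) = -11·(16/5)·(4-(16/5))·(4-2·(16/5))/(12·20000) = 22/78125 rad
Superposition: θ = Σ θ_i = 779/2500000 rad ≈ 0.000312 rad

θ(16/5) = 779/2500000 rad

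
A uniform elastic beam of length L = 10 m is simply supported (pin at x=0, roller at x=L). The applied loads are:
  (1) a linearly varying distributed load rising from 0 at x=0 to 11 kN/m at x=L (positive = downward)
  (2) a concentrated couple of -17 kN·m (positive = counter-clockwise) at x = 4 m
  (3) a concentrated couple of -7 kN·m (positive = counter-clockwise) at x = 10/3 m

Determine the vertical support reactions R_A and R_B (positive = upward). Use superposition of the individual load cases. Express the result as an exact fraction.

R_A = 239/15 kN, R_B = 586/15 kN

Load 1 — triangular load w₀=11 kN/m (0→w₀ over full span):
  R_A = w₀L/6 = 11·10/6 = 55/3 kN
  R_B = w₀L/3 = 11·10/3 = 110/3 kN
Load 2 — applied couple M₀=-17 kN·m at a=4 m (b=L-a=6):
  R_A = M₀/L = (-17)/10 = -17/10 kN
  R_B = -M₀/L = -(-17)/10 = 17/10 kN
Load 3 — applied couple M₀=-7 kN·m at a=10/3 m (b=L-a=20/3):
  R_A = M₀/L = (-7)/10 = -7/10 kN
  R_B = -M₀/L = -(-7)/10 = 7/10 kN
Superposition: R_A = 239/15 kN, R_B = 586/15 kN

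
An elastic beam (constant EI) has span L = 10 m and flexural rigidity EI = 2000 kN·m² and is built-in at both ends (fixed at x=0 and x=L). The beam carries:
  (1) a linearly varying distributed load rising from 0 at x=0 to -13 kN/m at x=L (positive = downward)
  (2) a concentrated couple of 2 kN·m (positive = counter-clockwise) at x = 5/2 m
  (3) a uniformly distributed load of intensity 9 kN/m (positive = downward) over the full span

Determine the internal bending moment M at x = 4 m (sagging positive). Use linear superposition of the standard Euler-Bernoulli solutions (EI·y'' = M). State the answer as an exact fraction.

M(4) = 459/40 kN·m

Load 1 — triangular load w₀=-13 kN/m (0→w₀ over full span):
  M_1 = 3w₀Lx/20 - w₀L²/30 - w₀x³/(6L) = 3·(-13)·10·4/20 - (-13)·10²/30 - (-13)·4³/(6·10) = -104/5 kN·m
Load 2 — applied couple M₀=2 kN·m at a=5/2 m (b=L-a=15/2):
  M_2 = R_Ax - M_A - M₀  [x>a] with R_A=9/40, M_A=-3/8 = (9/40)·4 - (-3/8) - 2 = -29/40 kN·m
Load 3 — uniform load w=9 kN/m over full span:
  M_3 = wLx/2 - wL²/12 - wx²/2 = 9·10·4/2 - 9·10²/12 - 9·4²/2 = 33 kN·m
Superposition: M = Σ M_i = 459/40 kN·m ≈ 11.475000 kN·m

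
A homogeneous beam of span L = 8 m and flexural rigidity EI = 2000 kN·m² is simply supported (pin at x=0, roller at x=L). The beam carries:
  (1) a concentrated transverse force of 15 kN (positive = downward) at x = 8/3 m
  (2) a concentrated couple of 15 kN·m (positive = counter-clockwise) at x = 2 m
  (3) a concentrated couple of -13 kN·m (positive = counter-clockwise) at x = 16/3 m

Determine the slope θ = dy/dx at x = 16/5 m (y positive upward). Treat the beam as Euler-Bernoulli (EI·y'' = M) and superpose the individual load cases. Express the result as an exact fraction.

θ(16/5) = -4339/5400000 rad

Load 1 — point force P=15 kN at a=8/3 m (b=L-a=16/3):
  θ_1 = -Pa(2L²-6Lx+3x²+a²)/(6LEI)  [x>a] = -15·(8/3)·(2·8²-6·8·(16/5)+3·(16/5)²+(8/3)²)/(6·8·2000) = -86/16875 rad
Load 2 — applied couple M₀=15 kN·m at a=2 m (b=L-a=6):
  θ_2 = (M₀x²/(2L)-M₀(x-a)+C₁)/EI  [x>a] with C₁=M₀(3b²-L²)/(6L)=55/4 = (15·(16/5)²/(2·8)-15·((16/5)-2)+(55/4))/2000 = 107/40000 rad
Load 3 — applied couple M₀=-13 kN·m at a=16/3 m (b=L-a=8/3):
  θ_3 = (M₀x²/(2L)+C₁)/EI  [x≤a] with C₁=M₀(3b²-L²)/(6L)=104/9 = ((-13)·(16/5)²/(2·8)+(104/9))/2000 = 91/56250 rad
Superposition: θ = Σ θ_i = -4339/5400000 rad ≈ -0.000804 rad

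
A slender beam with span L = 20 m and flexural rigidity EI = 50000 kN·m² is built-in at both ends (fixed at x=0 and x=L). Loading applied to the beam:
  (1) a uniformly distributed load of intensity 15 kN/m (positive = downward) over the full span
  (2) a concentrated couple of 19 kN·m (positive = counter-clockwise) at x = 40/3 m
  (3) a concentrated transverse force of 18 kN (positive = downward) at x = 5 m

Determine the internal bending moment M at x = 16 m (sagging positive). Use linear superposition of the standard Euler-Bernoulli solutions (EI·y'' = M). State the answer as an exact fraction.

Load 1 — uniform load w=15 kN/m over full span:
  M_1 = wLx/2 - wL²/12 - wx²/2 = 15·20·16/2 - 15·20²/12 - 15·16²/2 = -20 kN·m
Load 2 — applied couple M₀=19 kN·m at a=40/3 m (b=L-a=20/3):
  M_2 = R_Ax - M_A - M₀  [x>a] with R_A=19/15, M_A=19/3 = (19/15)·16 - (19/3) - 19 = -76/15 kN·m
Load 3 — point force P=18 kN at a=5 m (b=L-a=15):
  M_3 = Pa²(a+3b)(L-x)/L³ - Pa²b/L²  [x>a] = 18·5²·(5+3·15)·(20-16)/20³ - 18·5²·15/20² = -45/8 kN·m
Superposition: M = Σ M_i = -3683/120 kN·m ≈ -30.691667 kN·m

M(16) = -3683/120 kN·m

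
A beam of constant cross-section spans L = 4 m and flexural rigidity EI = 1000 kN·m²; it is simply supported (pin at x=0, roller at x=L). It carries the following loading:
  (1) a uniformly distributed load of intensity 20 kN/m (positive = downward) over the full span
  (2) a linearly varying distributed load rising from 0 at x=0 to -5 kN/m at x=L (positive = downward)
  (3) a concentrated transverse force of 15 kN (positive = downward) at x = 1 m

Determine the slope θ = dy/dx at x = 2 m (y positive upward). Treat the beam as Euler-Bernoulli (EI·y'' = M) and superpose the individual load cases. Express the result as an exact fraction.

θ(2) = 163/72000 rad

Load 1 — uniform load w=20 kN/m over full span:
  θ_1 = -w(L³-6Lx²+4x³)/(24EI) = -20·(4³-6·4·2²+4·2³)/(24·1000) = 0 rad
Load 2 — triangular load w₀=-5 kN/m (0→w₀ over full span):
  θ_2 = -w₀(7L⁴-30L²x²+15x⁴)/(360LEI) = -(-5)·(7·4⁴-30·4²·2²+15·2⁴)/(360·4·1000) = 7/18000 rad
Load 3 — point force P=15 kN at a=1 m (b=L-a=3):
  θ_3 = -Pa(2L²-6Lx+3x²+a²)/(6LEI)  [x>a] = -15·1·(2·4²-6·4·2+3·2²+1²)/(6·4·1000) = 3/1600 rad
Superposition: θ = Σ θ_i = 163/72000 rad ≈ 0.002264 rad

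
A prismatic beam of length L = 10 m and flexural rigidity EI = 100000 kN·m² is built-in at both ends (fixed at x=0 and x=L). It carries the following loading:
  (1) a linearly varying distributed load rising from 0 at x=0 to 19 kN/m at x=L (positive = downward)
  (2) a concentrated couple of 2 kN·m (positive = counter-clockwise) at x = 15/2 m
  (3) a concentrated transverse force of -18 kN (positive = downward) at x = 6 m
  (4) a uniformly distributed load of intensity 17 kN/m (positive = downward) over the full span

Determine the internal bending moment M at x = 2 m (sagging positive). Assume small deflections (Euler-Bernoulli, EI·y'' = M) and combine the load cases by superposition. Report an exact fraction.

Load 1 — triangular load w₀=19 kN/m (0→w₀ over full span):
  M_1 = 3w₀Lx/20 - w₀L²/30 - w₀x³/(6L) = 3·19·10·2/20 - 19·10²/30 - 19·2³/(6·10) = -133/15 kN·m
Load 2 — applied couple M₀=2 kN·m at a=15/2 m (b=L-a=5/2):
  M_2 = R_Ax - M_A  [x≤a] with R_A=9/40, M_A=5/8 = (9/40)·2 - (5/8) = -7/40 kN·m
Load 3 — point force P=-18 kN at a=6 m (b=L-a=4):
  M_3 = Pb²(3a+b)x/L³ - Pab²/L²  [x≤a] = (-18)·4²·(3·6+4)·2/10³ - (-18)·6·4²/10² = 576/125 kN·m
Load 4 — uniform load w=17 kN/m over full span:
  M_4 = wLx/2 - wL²/12 - wx²/2 = 17·10·2/2 - 17·10²/12 - 17·2²/2 = -17/3 kN·m
Superposition: M = Σ M_i = -30301/3000 kN·m ≈ -10.100333 kN·m

M(2) = -30301/3000 kN·m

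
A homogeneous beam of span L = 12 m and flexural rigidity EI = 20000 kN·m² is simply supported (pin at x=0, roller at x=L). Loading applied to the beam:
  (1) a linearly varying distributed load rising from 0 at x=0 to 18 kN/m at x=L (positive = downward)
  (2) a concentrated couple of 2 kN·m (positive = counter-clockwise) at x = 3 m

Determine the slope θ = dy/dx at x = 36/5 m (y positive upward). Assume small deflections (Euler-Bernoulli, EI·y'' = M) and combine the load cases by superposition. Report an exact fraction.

Load 1 — triangular load w₀=18 kN/m (0→w₀ over full span):
  θ_1 = -w₀(7L⁴-30L²x²+15x⁴)/(360LEI) = -18·(7·12⁴-30·12²·(36/5)²+15·(36/5)⁴)/(360·12·20000) = 3132/390625 rad
Load 2 — applied couple M₀=2 kN·m at a=3 m (b=L-a=9):
  θ_2 = (M₀x²/(2L)-M₀(x-a)+C₁)/EI  [x>a] with C₁=M₀(3b²-L²)/(6L)=11/4 = (2·(36/5)²/(2·12)-2·((36/5)-3)+(11/4))/20000 = -133/2000000 rad
Superposition: θ = Σ θ_i = 397571/50000000 rad ≈ 0.007951 rad

θ(36/5) = 397571/50000000 rad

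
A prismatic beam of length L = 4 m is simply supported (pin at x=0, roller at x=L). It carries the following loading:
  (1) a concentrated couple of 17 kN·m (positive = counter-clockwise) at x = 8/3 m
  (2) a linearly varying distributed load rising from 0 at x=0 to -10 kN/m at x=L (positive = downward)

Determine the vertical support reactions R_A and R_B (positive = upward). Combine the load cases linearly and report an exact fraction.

R_A = -29/12 kN, R_B = -211/12 kN

Load 1 — applied couple M₀=17 kN·m at a=8/3 m (b=L-a=4/3):
  R_A = M₀/L = 17/4 kN
  R_B = -M₀/L = -17/4 kN
Load 2 — triangular load w₀=-10 kN/m (0→w₀ over full span):
  R_A = w₀L/6 = (-10)·4/6 = -20/3 kN
  R_B = w₀L/3 = (-10)·4/3 = -40/3 kN
Superposition: R_A = -29/12 kN, R_B = -211/12 kN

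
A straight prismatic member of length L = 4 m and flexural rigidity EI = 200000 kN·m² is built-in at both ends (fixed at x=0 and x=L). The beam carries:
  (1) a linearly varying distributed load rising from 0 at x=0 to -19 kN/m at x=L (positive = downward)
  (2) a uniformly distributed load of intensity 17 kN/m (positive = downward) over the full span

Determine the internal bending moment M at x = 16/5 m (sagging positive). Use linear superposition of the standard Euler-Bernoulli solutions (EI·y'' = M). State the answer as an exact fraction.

M(16/5) = -164/125 kN·m

Load 1 — triangular load w₀=-19 kN/m (0→w₀ over full span):
  M_1 = 3w₀Lx/20 - w₀L²/30 - w₀x³/(6L) = 3·(-19)·4·(16/5)/20 - (-19)·4²/30 - (-19)·(16/5)³/(6·4) = -152/375 kN·m
Load 2 — uniform load w=17 kN/m over full span:
  M_2 = wLx/2 - wL²/12 - wx²/2 = 17·4·(16/5)/2 - 17·4²/12 - 17·(16/5)²/2 = -68/75 kN·m
Superposition: M = Σ M_i = -164/125 kN·m ≈ -1.312000 kN·m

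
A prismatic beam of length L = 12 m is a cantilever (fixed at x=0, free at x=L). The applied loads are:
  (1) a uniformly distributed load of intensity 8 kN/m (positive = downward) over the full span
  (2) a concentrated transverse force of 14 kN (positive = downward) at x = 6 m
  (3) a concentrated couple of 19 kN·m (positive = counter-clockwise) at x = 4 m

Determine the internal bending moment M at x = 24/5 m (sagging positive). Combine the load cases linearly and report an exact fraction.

M(24/5) = -5604/25 kN·m

Load 1 — uniform load w=8 kN/m over full span:
  M_1 = -w(L-x)²/2 = -8·(12-(24/5))²/2 = -5184/25 kN·m
Load 2 — point force P=14 kN at a=6 m (b=L-a=6):
  M_2 = -P(a-x)  [x≤a] = -14·(6-(24/5)) = -84/5 kN·m
Load 3 — applied couple M₀=19 kN·m at a=4 m (b=L-a=8):
  M_3 = 0  [x>a] = 0 kN·m
Superposition: M = Σ M_i = -5604/25 kN·m ≈ -224.160000 kN·m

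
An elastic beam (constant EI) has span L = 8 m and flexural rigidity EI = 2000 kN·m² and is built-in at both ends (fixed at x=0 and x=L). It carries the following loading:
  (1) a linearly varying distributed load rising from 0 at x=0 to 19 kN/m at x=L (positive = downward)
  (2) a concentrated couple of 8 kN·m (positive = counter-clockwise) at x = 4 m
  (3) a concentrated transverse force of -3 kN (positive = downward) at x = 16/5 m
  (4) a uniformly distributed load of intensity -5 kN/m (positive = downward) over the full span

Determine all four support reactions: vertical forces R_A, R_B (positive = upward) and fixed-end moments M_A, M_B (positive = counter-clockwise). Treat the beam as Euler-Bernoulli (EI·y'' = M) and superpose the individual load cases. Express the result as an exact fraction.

R_A = 589/250 kN, M_A = 4654/375 kN·m, R_B = 7661/250 kN, M_B = -11186/375 kN·m

Load 1 — triangular load w₀=19 kN/m (0→w₀ over full span):
  R_A = 3w₀L/20 = 3·19·8/20 = 114/5 kN
  M_A = w₀L²/30 = 19·8²/30 = 608/15 kN·m
  R_B = 7w₀L/20 = 7·19·8/20 = 266/5 kN
  M_B = -w₀L²/20 = -19·8²/20 = -304/5 kN·m
Load 2 — applied couple M₀=8 kN·m at a=4 m (b=L-a=4):
  R_A = 6M₀ab/L³ = 6·8·4·4/8³ = 3/2 kN
  M_A = M₀b(2a-b)/L² = 8·4·(2·4-4)/8² = 2 kN·m
  R_B = -6M₀ab/L³ = -6·8·4·4/8³ = -3/2 kN
  M_B = M₀a(2b-a)/L² = 8·4·(2·4-4)/8² = 2 kN·m
Load 3 — point force P=-3 kN at a=16/5 m (b=L-a=24/5):
  R_A = Pb²(3a+b)/L³ = (-3)·(24/5)²·(3·(16/5)+(24/5))/8³ = -243/125 kN
  M_A = Pab²/L² = (-3)·(16/5)·(24/5)²/8² = -432/125 kN·m
  R_B = Pa²(a+3b)/L³ = (-3)·(16/5)²·((16/5)+3·(24/5))/8³ = -132/125 kN
  M_B = -Pa²b/L² = -(-3)·(16/5)²·(24/5)/8² = 288/125 kN·m
Load 4 — uniform load w=-5 kN/m over full span:
  R_A = wL/2 = (-5)·8/2 = -20 kN
  M_A = wL²/12 = (-5)·8²/12 = -80/3 kN·m
  R_B = wL/2 = (-5)·8/2 = -20 kN
  M_B = -wL²/12 = -(-5)·8²/12 = 80/3 kN·m
Superposition: R_A = 589/250 kN, M_A = 4654/375 kN·m, R_B = 7661/250 kN, M_B = -11186/375 kN·m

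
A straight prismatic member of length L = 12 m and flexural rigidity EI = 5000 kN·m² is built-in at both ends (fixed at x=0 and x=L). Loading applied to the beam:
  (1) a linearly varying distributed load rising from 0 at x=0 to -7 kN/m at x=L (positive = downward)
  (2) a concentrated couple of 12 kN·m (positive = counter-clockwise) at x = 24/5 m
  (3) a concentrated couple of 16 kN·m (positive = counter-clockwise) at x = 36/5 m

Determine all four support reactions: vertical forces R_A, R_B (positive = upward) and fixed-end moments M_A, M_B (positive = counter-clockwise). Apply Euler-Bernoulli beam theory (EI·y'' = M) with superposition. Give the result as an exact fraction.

R_A = -231/25 kN, M_A = -676/25 kN·m, R_B = -819/25 kN, M_B = 1404/25 kN·m

Load 1 — triangular load w₀=-7 kN/m (0→w₀ over full span):
  R_A = 3w₀L/20 = 3·(-7)·12/20 = -63/5 kN
  M_A = w₀L²/30 = (-7)·12²/30 = -168/5 kN·m
  R_B = 7w₀L/20 = 7·(-7)·12/20 = -147/5 kN
  M_B = -w₀L²/20 = -(-7)·12²/20 = 252/5 kN·m
Load 2 — applied couple M₀=12 kN·m at a=24/5 m (b=L-a=36/5):
  R_A = 6M₀ab/L³ = 6·12·(24/5)·(36/5)/12³ = 36/25 kN
  M_A = M₀b(2a-b)/L² = 12·(36/5)·(2·(24/5)-(36/5))/12² = 36/25 kN·m
  R_B = -6M₀ab/L³ = -6·12·(24/5)·(36/5)/12³ = -36/25 kN
  M_B = M₀a(2b-a)/L² = 12·(24/5)·(2·(36/5)-(24/5))/12² = 96/25 kN·m
Load 3 — applied couple M₀=16 kN·m at a=36/5 m (b=L-a=24/5):
  R_A = 6M₀ab/L³ = 6·16·(36/5)·(24/5)/12³ = 48/25 kN
  M_A = M₀b(2a-b)/L² = 16·(24/5)·(2·(36/5)-(24/5))/12² = 128/25 kN·m
  R_B = -6M₀ab/L³ = -6·16·(36/5)·(24/5)/12³ = -48/25 kN
  M_B = M₀a(2b-a)/L² = 16·(36/5)·(2·(24/5)-(36/5))/12² = 48/25 kN·m
Superposition: R_A = -231/25 kN, M_A = -676/25 kN·m, R_B = -819/25 kN, M_B = 1404/25 kN·m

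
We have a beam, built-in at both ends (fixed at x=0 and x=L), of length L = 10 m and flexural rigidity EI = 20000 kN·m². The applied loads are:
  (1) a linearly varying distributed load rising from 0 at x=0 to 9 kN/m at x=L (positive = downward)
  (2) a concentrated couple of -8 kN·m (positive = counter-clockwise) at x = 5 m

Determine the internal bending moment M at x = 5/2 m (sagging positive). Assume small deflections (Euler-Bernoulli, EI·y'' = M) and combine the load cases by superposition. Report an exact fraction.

Load 1 — triangular load w₀=9 kN/m (0→w₀ over full span):
  M_1 = 3w₀Lx/20 - w₀L²/30 - w₀x³/(6L) = 3·9·10·(5/2)/20 - 9·10²/30 - 9·(5/2)³/(6·10) = 45/32 kN·m
Load 2 — applied couple M₀=-8 kN·m at a=5 m (b=L-a=5):
  M_2 = R_Ax - M_A  [x≤a] with R_A=-6/5, M_A=-2 = (-6/5)·(5/2) - (-2) = -1 kN·m
Superposition: M = Σ M_i = 13/32 kN·m ≈ 0.406250 kN·m

M(5/2) = 13/32 kN·m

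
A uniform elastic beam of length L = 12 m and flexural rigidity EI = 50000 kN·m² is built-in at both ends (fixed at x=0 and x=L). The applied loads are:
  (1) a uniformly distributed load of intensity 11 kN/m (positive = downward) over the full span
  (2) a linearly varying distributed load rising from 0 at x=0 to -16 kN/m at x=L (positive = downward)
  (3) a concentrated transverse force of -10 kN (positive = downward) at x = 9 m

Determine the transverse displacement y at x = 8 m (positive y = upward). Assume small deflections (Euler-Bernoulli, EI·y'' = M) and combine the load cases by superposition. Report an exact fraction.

y(8) = -659/562500 m

Load 1 — uniform load w=11 kN/m over full span:
  y_1 = -wx²(L-x)²/(24EI) = -11·8²·(12-8)²/(24·50000) = -88/9375 m
Load 2 — triangular load w₀=-16 kN/m (0→w₀ over full span):
  y_2 = -w₀x²(L-x)²(x+2L)/(120LEI) = -(-16)·8²·(12-8)²·(8+2·12)/(120·12·50000) = 1024/140625 m
Load 3 — point force P=-10 kN at a=9 m (b=L-a=3):
  y_3 = -Pb²x²(3aL-(3a+b)x)/(6L³EI)  [x≤a] = -(-10)·3²·8²·(3·9·12-(3·9+3)·8)/(6·12³·50000) = 7/7500 m
Superposition: y = Σ y_i = -659/562500 m ≈ -0.001172 m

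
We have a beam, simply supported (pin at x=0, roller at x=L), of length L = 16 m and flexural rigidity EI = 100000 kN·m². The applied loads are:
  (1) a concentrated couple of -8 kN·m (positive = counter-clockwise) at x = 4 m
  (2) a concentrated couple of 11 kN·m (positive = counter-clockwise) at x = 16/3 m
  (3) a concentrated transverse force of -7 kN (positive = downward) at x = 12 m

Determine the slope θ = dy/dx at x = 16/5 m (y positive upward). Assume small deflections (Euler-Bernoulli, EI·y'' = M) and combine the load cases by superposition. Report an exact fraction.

θ(16/5) = 257/450000 rad

Load 1 — applied couple M₀=-8 kN·m at a=4 m (b=L-a=12):
  θ_1 = (M₀x²/(2L)+C₁)/EI  [x≤a] with C₁=M₀(3b²-L²)/(6L)=-44/3 = ((-8)·(16/5)²/(2·16)+(-44/3))/100000 = -323/1875000 rad
Load 2 — applied couple M₀=11 kN·m at a=16/3 m (b=L-a=32/3):
  θ_2 = (M₀x²/(2L)+C₁)/EI  [x≤a] with C₁=M₀(3b²-L²)/(6L)=88/9 = (11·(16/5)²/(2·16)+(88/9))/100000 = 187/1406250 rad
Load 3 — point force P=-7 kN at a=12 m (b=L-a=4):
  θ_3 = -Pb(L²-b²-3x²)/(6LEI)  [x≤a] = -(-7)·4·(16²-4²-3·(16/5)²)/(6·16·100000) = 763/1250000 rad
Superposition: θ = Σ θ_i = 257/450000 rad ≈ 0.000571 rad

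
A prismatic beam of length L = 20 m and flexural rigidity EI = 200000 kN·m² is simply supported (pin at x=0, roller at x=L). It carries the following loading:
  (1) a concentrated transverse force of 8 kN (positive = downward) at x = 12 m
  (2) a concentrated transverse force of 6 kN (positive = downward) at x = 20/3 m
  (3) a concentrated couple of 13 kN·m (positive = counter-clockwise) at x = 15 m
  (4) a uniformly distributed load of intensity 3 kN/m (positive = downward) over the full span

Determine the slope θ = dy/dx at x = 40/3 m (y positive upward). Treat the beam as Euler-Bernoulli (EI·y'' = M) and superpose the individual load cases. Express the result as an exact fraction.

θ(40/3) = 81151/24000000 rad

Load 1 — point force P=8 kN at a=12 m (b=L-a=8):
  θ_1 = -Pa(2L²-6Lx+3x²+a²)/(6LEI)  [x>a] = -8·12·(2·20²-6·20·(40/3)+3·(40/3)²+12²)/(6·20·200000) = 23/46875 rad
Load 2 — point force P=6 kN at a=20/3 m (b=L-a=40/3):
  θ_2 = -Pa(2L²-6Lx+3x²+a²)/(6LEI)  [x>a] = -6·(20/3)·(2·20²-6·20·(40/3)+3·(40/3)²+(20/3)²)/(6·20·200000) = 1/2700 rad
Load 3 — applied couple M₀=13 kN·m at a=15 m (b=L-a=5):
  θ_3 = (M₀x²/(2L)+C₁)/EI  [x≤a] with C₁=M₀(3b²-L²)/(6L)=-845/24 = (13·(40/3)²/(2·20)+(-845/24))/200000 = 13/115200 rad
Load 4 — uniform load w=3 kN/m over full span:
  θ_4 = -w(L³-6Lx²+4x³)/(24EI) = -3·(20³-6·20·(40/3)²+4·(40/3)³)/(24·200000) = 13/5400 rad
Superposition: θ = Σ θ_i = 81151/24000000 rad ≈ 0.003381 rad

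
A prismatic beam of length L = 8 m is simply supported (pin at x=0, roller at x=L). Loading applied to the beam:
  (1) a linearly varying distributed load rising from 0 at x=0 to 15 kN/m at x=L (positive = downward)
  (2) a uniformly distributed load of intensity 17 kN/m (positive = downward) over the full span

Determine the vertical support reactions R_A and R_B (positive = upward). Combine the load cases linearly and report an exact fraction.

R_A = 88 kN, R_B = 108 kN

Load 1 — triangular load w₀=15 kN/m (0→w₀ over full span):
  R_A = w₀L/6 = 15·8/6 = 20 kN
  R_B = w₀L/3 = 15·8/3 = 40 kN
Load 2 — uniform load w=17 kN/m over full span:
  R_A = wL/2 = 17·8/2 = 68 kN
  R_B = wL/2 = 17·8/2 = 68 kN
Superposition: R_A = 88 kN, R_B = 108 kN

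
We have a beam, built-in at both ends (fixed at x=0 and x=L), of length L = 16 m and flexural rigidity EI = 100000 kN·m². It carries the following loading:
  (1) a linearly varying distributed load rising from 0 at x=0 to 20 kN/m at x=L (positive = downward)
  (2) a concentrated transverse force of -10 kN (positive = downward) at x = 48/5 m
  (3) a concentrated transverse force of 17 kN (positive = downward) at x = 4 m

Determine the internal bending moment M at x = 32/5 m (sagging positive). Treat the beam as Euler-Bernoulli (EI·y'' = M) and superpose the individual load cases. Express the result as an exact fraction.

Load 1 — triangular load w₀=20 kN/m (0→w₀ over full span):
  M_1 = 3w₀Lx/20 - w₀L²/30 - w₀x³/(6L) = 3·20·16·(32/5)/20 - 20·16²/30 - 20·(32/5)³/(6·16) = 2048/25 kN·m
Load 2 — point force P=-10 kN at a=48/5 m (b=L-a=32/5):
  M_2 = Pb²(3a+b)x/L³ - Pab²/L²  [x≤a] = (-10)·(32/5)²·(3·(48/5)+(32/5))·(32/5)/16³ - (-10)·(48/5)·(32/5)²/16² = -896/125 kN·m
Load 3 — point force P=17 kN at a=4 m (b=L-a=12):
  M_3 = Pa²(a+3b)(L-x)/L³ - Pa²b/L²  [x>a] = 17·4²·(4+3·12)·(16-(32/5))/16³ - 17·4²·12/16² = 51/4 kN·m
Superposition: M = Σ M_i = 43751/500 kN·m ≈ 87.502000 kN·m

M(32/5) = 43751/500 kN·m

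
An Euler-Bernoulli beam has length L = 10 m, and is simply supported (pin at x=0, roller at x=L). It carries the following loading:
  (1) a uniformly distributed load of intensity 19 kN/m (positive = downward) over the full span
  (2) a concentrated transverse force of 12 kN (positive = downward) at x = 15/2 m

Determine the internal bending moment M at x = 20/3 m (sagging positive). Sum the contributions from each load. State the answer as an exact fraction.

Load 1 — uniform load w=19 kN/m over full span:
  M_1 = wx(L-x)/2 = 19·(20/3)·(10-(20/3))/2 = 1900/9 kN·m
Load 2 — point force P=12 kN at a=15/2 m (b=L-a=5/2):
  M_2 = Pbx/L  [x≤a] = 12·(5/2)·(20/3)/10 = 20 kN·m
Superposition: M = Σ M_i = 2080/9 kN·m ≈ 231.111111 kN·m

M(20/3) = 2080/9 kN·m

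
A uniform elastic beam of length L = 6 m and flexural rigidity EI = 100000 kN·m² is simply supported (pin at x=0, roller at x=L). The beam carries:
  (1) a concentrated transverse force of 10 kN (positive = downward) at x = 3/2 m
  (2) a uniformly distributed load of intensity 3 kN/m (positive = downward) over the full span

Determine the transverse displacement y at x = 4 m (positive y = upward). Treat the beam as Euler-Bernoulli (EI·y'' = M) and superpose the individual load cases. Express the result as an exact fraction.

Load 1 — point force P=10 kN at a=3/2 m (b=L-a=9/2):
  y_1 = -Pa(L-x)(2Lx-a²-x²)/(6LEI)  [x>a] = -10·(3/2)·(6-4)·(2·6·4-(3/2)²-4²)/(6·6·100000) = -119/480000 m
Load 2 — uniform load w=3 kN/m over full span:
  y_2 = -wx(L³-2Lx²+x³)/(24EI) = -3·4·(6³-2·6·4²+4³)/(24·100000) = -11/25000 m
Superposition: y = Σ y_i = -1651/2400000 m ≈ -0.000688 m

y(4) = -1651/2400000 m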